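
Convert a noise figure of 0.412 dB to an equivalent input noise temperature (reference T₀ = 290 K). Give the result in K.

F = 10^(0.412/10) = 1.09951
T_e = (F − 1)·T₀ = (1.09951 − 1) × 290 = 28.9 K

28.9 K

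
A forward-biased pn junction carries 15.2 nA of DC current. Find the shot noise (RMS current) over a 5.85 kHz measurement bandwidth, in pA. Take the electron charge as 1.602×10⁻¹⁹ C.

5.34 pA

I_n = √(2qI·B)
2qI·B = 2 × 1.602×10⁻¹⁹ × 1.52×10⁻⁸ × 5.85×10³ = 2.85×10⁻²³ A²
I_n = √(2.85×10⁻²³) = 5.34×10⁻¹² A = 5.34 pA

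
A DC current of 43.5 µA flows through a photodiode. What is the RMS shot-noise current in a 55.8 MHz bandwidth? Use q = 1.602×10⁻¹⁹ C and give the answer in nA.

27.9 nA

I_n = √(2qI·B)
2qI·B = 2 × 1.602×10⁻¹⁹ × 4.35×10⁻⁵ × 5.58×10⁷ = 7.78×10⁻¹⁶ A²
I_n = √(7.78×10⁻¹⁶) = 2.79×10⁻⁸ A = 27.9 nA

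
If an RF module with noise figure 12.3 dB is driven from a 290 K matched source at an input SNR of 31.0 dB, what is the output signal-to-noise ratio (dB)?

18.7 dB

By definition F = SNR_in/SNR_out, so in dB: SNR_out = SNR_in − NF
SNR_out = 31.0 − 12.3 = 18.7 dB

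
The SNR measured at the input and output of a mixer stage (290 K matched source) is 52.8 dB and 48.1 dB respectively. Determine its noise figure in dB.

NF (dB) = SNR_in(dB) − SNR_out(dB) when the source is at T₀
NF = 52.8 − 48.1 = 4.7 dB

4.7 dB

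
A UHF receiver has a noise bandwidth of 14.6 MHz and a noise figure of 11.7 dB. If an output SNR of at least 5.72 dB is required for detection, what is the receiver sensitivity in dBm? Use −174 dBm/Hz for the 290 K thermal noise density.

Sensitivity = −174 + 10 log₁₀(B) + NF + SNR_min
= −174 + 71.64 + 11.7 + 5.72
= −84.94 dBm → −84.9 dBm

−84.9 dBm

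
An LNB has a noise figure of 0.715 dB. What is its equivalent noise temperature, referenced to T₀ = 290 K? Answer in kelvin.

F = 10^(0.715/10) = 1.17896
T_e = (F − 1)·T₀ = (1.17896 − 1) × 290 = 51.9 K

51.9 K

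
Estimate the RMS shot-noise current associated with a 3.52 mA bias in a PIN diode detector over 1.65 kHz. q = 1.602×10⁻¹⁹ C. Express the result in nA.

I_n = √(2qI·B)
2qI·B = 2 × 1.602×10⁻¹⁹ × 3.52×10⁻³ × 1.65×10³ = 1.86×10⁻¹⁸ A²
I_n = √(1.86×10⁻¹⁸) = 1.36×10⁻⁹ A = 1.36 nA

1.36 nA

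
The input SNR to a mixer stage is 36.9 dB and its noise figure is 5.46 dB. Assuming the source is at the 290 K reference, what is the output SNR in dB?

31.44 dB

By definition F = SNR_in/SNR_out, so in dB: SNR_out = SNR_in − NF
SNR_out = 36.9 − 5.46 = 31.44 dB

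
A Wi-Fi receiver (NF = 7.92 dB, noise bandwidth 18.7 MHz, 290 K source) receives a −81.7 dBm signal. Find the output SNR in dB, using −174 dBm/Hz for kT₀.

Noise floor: N = −174 + 10 log₁₀(B) + NF
10 log₁₀(1.87×10⁷) = 72.72 dB
N = −174 + 72.72 + 7.92 = −93.36 dBm
SNR = P_sig − N = −81.7 − (−93.36) = 11.66 dB → 11.7 dB

11.7 dB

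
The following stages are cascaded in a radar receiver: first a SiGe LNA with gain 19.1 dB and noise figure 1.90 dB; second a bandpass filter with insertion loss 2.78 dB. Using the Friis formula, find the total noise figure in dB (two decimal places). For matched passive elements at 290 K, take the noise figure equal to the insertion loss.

1.93 dB

Convert to linear (a loss of L dB is a gain of −L dB): F_i = 10^(NF_i/10), G_i = 10^(G_i,dB/10)
  Stage 1: F_1 = 10^(1.90/10) = 1.549, G_1 = 10^(19.1/10) = 81.28
  Stage 2: F_2 = 10^(2.78/10) = 1.897, G_2 = 10^(−2.78/10) = 0.5272
Friis cascade:
  F = 1.549 + (1.897 − 1)/81.28 = 1.560
NF = 10 log₁₀(1.560) = 1.93 dB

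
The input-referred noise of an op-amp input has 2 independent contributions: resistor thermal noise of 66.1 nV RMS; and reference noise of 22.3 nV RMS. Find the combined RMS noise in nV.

69.8 nV

Uncorrelated sources add in power (mean-square): V_tot = √(ΣV_i²)
V_tot = √[(6.61×10⁻⁸)² + (2.23×10⁻⁸)²] = 6.98×10⁻⁸ V = 69.8 nV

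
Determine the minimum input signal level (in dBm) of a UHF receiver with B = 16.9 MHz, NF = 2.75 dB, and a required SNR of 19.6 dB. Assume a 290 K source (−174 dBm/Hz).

−79.4 dBm

Sensitivity = −174 + 10 log₁₀(B) + NF + SNR_min
= −174 + 72.28 + 2.75 + 19.6
= −79.37 dBm → −79.4 dBm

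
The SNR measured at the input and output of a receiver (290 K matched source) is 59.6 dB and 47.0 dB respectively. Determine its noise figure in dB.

12.6 dB

NF (dB) = SNR_in(dB) − SNR_out(dB) when the source is at T₀
NF = 59.6 − 47.0 = 12.6 dB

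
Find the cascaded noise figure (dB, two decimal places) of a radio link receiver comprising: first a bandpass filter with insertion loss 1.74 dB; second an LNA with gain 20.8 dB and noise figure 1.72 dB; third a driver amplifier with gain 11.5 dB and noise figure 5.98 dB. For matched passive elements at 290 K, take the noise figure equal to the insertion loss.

Convert to linear (a loss of L dB is a gain of −L dB): F_i = 10^(NF_i/10), G_i = 10^(G_i,dB/10)
  Stage 1: F_1 = 10^(1.74/10) = 1.493, G_1 = 10^(−1.74/10) = 0.6699
  Stage 2: F_2 = 10^(1.72/10) = 1.486, G_2 = 10^(20.8/10) = 120.2
  Stage 3: F_3 = 10^(5.98/10) = 3.963, G_3 = 10^(11.5/10) = 14.13
Friis cascade:
  F = 1.493 + (1.486 − 1)/0.6699 + (3.963 − 1)/80.54 = 2.255
NF = 10 log₁₀(2.255) = 3.53 dB

3.53 dB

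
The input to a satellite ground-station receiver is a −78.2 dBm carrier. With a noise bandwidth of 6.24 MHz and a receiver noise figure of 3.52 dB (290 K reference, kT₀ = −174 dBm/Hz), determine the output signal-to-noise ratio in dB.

Noise floor: N = −174 + 10 log₁₀(B) + NF
10 log₁₀(6.24×10⁶) = 67.95 dB
N = −174 + 67.95 + 3.52 = −102.53 dBm
SNR = P_sig − N = −78.2 − (−102.53) = 24.33 dB → 24.3 dB

24.3 dB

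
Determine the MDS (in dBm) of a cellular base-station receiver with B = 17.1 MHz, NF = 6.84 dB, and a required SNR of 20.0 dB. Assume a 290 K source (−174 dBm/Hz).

−74.8 dBm

Sensitivity = −174 + 10 log₁₀(B) + NF + SNR_min
= −174 + 72.33 + 6.84 + 20.0
= −74.83 dBm → −74.8 dBm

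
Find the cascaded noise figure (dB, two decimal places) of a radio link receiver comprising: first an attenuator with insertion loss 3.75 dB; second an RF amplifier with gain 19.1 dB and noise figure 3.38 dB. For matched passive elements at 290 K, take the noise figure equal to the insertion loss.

7.13 dB

Convert to linear (a loss of L dB is a gain of −L dB): F_i = 10^(NF_i/10), G_i = 10^(G_i,dB/10)
  Stage 1: F_1 = 10^(3.75/10) = 2.371, G_1 = 10^(−3.75/10) = 0.4217
  Stage 2: F_2 = 10^(3.38/10) = 2.178, G_2 = 10^(19.1/10) = 81.28
Friis cascade:
  F = 2.371 + (2.178 − 1)/0.4217 = 5.164
NF = 10 log₁₀(5.164) = 7.13 dB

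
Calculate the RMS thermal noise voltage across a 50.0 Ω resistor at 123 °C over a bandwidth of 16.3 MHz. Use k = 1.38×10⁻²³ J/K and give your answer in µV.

T = 123 °C + 273.15 = 396.15 K
V_n = √(4kTRB)
4kTRB = 4 × 1.38×10⁻²³ × 396.15 × 5.00×10¹ × 1.63×10⁷ = 1.78×10⁻¹¹ V²
V_n = √(1.78×10⁻¹¹) = 4.22×10⁻⁶ V = 4.22 µV

4.22 µV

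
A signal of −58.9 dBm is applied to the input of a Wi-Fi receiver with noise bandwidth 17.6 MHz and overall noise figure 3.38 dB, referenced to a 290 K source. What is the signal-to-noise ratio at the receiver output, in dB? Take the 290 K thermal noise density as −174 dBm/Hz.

39.3 dB

Noise floor: N = −174 + 10 log₁₀(B) + NF
10 log₁₀(1.76×10⁷) = 72.46 dB
N = −174 + 72.46 + 3.38 = −98.16 dBm
SNR = P_sig − N = −58.9 − (−98.16) = 39.26 dB → 39.3 dB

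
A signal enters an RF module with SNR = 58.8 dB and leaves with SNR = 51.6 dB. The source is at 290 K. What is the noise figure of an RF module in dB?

7.2 dB

NF (dB) = SNR_in(dB) − SNR_out(dB) when the source is at T₀
NF = 58.8 − 51.6 = 7.2 dB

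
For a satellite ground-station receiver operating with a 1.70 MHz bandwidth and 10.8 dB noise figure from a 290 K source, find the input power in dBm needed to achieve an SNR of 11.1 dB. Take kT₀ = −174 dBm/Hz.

−89.8 dBm

Sensitivity = −174 + 10 log₁₀(B) + NF + SNR_min
= −174 + 62.3 + 10.8 + 11.1
= −89.8 dBm → −89.8 dBm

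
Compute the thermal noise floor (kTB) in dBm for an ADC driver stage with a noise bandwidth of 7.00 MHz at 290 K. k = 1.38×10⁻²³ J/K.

−105.5 dBm

P_n = kTB = 1.38×10⁻²³ × 290 × 7.00×10⁶ = 2.80×10⁻¹⁴ W
In dBm: 10 log₁₀(2.80×10⁻¹⁴ / 10⁻³) = −105.5 dBm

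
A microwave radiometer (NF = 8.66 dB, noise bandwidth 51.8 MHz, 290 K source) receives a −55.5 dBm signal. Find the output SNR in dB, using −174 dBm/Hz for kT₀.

32.7 dB

Noise floor: N = −174 + 10 log₁₀(B) + NF
10 log₁₀(5.18×10⁷) = 77.14 dB
N = −174 + 77.14 + 8.66 = −88.20 dBm
SNR = P_sig − N = −55.5 − (−88.20) = 32.70 dB → 32.7 dB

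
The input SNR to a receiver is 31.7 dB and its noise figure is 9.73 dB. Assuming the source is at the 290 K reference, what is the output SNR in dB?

21.97 dB

By definition F = SNR_in/SNR_out, so in dB: SNR_out = SNR_in − NF
SNR_out = 31.7 − 9.73 = 21.97 dB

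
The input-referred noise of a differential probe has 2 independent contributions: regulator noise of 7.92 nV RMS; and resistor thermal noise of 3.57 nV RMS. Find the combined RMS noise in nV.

Uncorrelated sources add in power (mean-square): V_tot = √(ΣV_i²)
V_tot = √[(7.92×10⁻⁹)² + (3.57×10⁻⁹)²] = 8.69×10⁻⁹ V = 8.69 nV

8.69 nV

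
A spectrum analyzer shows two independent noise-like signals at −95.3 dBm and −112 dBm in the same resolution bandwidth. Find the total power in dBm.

Convert to linear, add, convert back:
P₁ = 2.95×10⁻¹³ W, P₂ = 6.31×10⁻¹⁵ W
P_tot = 3.01×10⁻¹³ W → 10 log₁₀(P_tot / 10⁻³) = −95.2 dBm

−95.2 dBm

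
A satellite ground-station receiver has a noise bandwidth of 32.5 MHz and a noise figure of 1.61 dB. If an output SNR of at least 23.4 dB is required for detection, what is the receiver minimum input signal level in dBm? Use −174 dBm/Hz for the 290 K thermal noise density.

Sensitivity = −174 + 10 log₁₀(B) + NF + SNR_min
= −174 + 75.12 + 1.61 + 23.4
= −73.87 dBm → −73.9 dBm

−73.9 dBm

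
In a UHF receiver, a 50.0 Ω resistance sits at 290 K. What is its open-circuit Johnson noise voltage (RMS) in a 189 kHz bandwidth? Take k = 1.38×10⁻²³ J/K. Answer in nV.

389 nV

V_n = √(4kTRB)
4kTRB = 4 × 1.38×10⁻²³ × 290 × 5.00×10¹ × 1.89×10⁵ = 1.51×10⁻¹³ V²
V_n = √(1.51×10⁻¹³) = 3.89×10⁻⁷ V = 389 nV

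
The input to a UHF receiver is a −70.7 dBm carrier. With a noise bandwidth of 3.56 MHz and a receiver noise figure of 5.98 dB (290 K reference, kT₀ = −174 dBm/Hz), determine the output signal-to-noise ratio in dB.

31.8 dB

Noise floor: N = −174 + 10 log₁₀(B) + NF
10 log₁₀(3.56×10⁶) = 65.51 dB
N = −174 + 65.51 + 5.98 = −102.51 dBm
SNR = P_sig − N = −70.7 − (−102.51) = 31.81 dB → 31.8 dB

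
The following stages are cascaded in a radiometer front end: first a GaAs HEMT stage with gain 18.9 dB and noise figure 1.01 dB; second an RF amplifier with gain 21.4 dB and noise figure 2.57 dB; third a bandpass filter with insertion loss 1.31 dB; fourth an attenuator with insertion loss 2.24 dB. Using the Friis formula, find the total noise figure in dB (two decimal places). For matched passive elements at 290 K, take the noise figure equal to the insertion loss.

1.05 dB

Convert to linear (a loss of L dB is a gain of −L dB): F_i = 10^(NF_i/10), G_i = 10^(G_i,dB/10)
  Stage 1: F_1 = 10^(1.01/10) = 1.262, G_1 = 10^(18.9/10) = 77.62
  Stage 2: F_2 = 10^(2.57/10) = 1.807, G_2 = 10^(21.4/10) = 138.0
  Stage 3: F_3 = 10^(1.31/10) = 1.352, G_3 = 10^(−1.31/10) = 0.7396
  Stage 4: F_4 = 10^(2.24/10) = 1.675, G_4 = 10^(−2.24/10) = 0.5970
Friis cascade:
  F = 1.262 + (1.807 − 1)/77.62 + (1.352 − 1)/1.072×10⁴ + (1.675 − 1)/7925 = 1.272
NF = 10 log₁₀(1.272) = 1.05 dB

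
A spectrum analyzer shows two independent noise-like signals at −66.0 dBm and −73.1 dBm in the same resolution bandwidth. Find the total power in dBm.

Convert to linear, add, convert back:
P₁ = 2.51×10⁻¹⁰ W, P₂ = 4.90×10⁻¹¹ W
P_tot = 3.00×10⁻¹⁰ W → 10 log₁₀(P_tot / 10⁻³) = −65.2 dBm

−65.2 dBm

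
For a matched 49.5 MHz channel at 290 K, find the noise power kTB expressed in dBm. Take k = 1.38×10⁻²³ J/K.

−97.0 dBm

P_n = kTB = 1.38×10⁻²³ × 290 × 4.95×10⁷ = 1.98×10⁻¹³ W
In dBm: 10 log₁₀(1.98×10⁻¹³ / 10⁻³) = −97.0 dBm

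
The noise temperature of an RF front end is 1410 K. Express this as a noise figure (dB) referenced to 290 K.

7.68 dB

F = 1 + T_e/T₀ = 1 + 1410/290 = 5.86207
NF = 10 log₁₀(5.86207) = 7.68 dB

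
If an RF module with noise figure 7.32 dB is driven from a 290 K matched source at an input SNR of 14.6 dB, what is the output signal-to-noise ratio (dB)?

By definition F = SNR_in/SNR_out, so in dB: SNR_out = SNR_in − NF
SNR_out = 14.6 − 7.32 = 7.28 dB

7.28 dB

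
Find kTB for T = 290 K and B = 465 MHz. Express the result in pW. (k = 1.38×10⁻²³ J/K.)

1.86 pW

P_n = kTB = 1.38×10⁻²³ × 290 × 4.65×10⁸ = 1.86×10⁻¹² W = 1.86 pW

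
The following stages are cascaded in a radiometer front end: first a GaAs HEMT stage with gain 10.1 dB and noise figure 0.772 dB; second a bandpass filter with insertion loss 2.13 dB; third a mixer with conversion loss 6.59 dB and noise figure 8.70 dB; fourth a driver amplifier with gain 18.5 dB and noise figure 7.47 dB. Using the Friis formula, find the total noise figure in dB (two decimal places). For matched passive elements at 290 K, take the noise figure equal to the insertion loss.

7.49 dB

Convert to linear (a loss of L dB is a gain of −L dB): F_i = 10^(NF_i/10), G_i = 10^(G_i,dB/10)
  Stage 1: F_1 = 10^(0.772/10) = 1.195, G_1 = 10^(10.1/10) = 10.23
  Stage 2: F_2 = 10^(2.13/10) = 1.633, G_2 = 10^(−2.13/10) = 0.6124
  Stage 3: F_3 = 10^(8.70/10) = 7.413, G_3 = 10^(−6.59/10) = 0.2193
  Stage 4: F_4 = 10^(7.47/10) = 5.585, G_4 = 10^(18.5/10) = 70.79
Friis cascade:
  F = 1.195 + (1.633 − 1)/10.23 + (7.413 − 1)/6.266 + (5.585 − 1)/1.374 = 5.617
NF = 10 log₁₀(5.617) = 7.49 dB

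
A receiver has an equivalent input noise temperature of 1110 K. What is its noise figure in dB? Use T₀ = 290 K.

F = 1 + T_e/T₀ = 1 + 1110/290 = 4.82759
NF = 10 log₁₀(4.82759) = 6.84 dB

6.84 dB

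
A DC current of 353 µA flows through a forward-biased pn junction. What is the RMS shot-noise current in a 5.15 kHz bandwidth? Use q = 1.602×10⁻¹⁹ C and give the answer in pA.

763 pA

I_n = √(2qI·B)
2qI·B = 2 × 1.602×10⁻¹⁹ × 3.53×10⁻⁴ × 5.15×10³ = 5.82×10⁻¹⁹ A²
I_n = √(5.82×10⁻¹⁹) = 7.63×10⁻¹⁰ A = 763 pA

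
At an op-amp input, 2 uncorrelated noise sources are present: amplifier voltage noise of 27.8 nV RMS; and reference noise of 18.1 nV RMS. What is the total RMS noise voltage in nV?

Uncorrelated sources add in power (mean-square): V_tot = √(ΣV_i²)
V_tot = √[(2.78×10⁻⁸)² + (1.81×10⁻⁸)²] = 3.32×10⁻⁸ V = 33.2 nV

33.2 nV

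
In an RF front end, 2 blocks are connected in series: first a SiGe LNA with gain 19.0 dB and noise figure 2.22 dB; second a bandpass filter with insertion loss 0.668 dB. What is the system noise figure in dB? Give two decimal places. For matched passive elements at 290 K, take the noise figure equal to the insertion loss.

Convert to linear (a loss of L dB is a gain of −L dB): F_i = 10^(NF_i/10), G_i = 10^(G_i,dB/10)
  Stage 1: F_1 = 10^(2.22/10) = 1.667, G_1 = 10^(19.0/10) = 79.43
  Stage 2: F_2 = 10^(0.668/10) = 1.166, G_2 = 10^(−0.668/10) = 0.8574
Friis cascade:
  F = 1.667 + (1.166 − 1)/79.43 = 1.669
NF = 10 log₁₀(1.669) = 2.23 dB

2.23 dB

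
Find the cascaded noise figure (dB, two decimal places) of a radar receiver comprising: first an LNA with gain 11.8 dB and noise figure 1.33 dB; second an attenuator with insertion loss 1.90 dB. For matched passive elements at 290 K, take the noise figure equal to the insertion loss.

Convert to linear (a loss of L dB is a gain of −L dB): F_i = 10^(NF_i/10), G_i = 10^(G_i,dB/10)
  Stage 1: F_1 = 10^(1.33/10) = 1.358, G_1 = 10^(11.8/10) = 15.14
  Stage 2: F_2 = 10^(1.90/10) = 1.549, G_2 = 10^(−1.90/10) = 0.6457
Friis cascade:
  F = 1.358 + (1.549 − 1)/15.14 = 1.395
NF = 10 log₁₀(1.395) = 1.44 dB

1.44 dB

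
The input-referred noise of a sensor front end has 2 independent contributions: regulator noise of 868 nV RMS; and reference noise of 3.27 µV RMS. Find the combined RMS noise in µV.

3.38 µV

Uncorrelated sources add in power (mean-square): V_tot = √(ΣV_i²)
V_tot = √[(8.68×10⁻⁷)² + (3.27×10⁻⁶)²] = 3.38×10⁻⁶ V = 3.38 µV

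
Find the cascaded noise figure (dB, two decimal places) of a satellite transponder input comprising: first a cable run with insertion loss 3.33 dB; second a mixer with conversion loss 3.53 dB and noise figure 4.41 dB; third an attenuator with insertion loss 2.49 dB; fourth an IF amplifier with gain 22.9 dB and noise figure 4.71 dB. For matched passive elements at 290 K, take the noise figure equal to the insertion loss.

14.24 dB

Convert to linear (a loss of L dB is a gain of −L dB): F_i = 10^(NF_i/10), G_i = 10^(G_i,dB/10)
  Stage 1: F_1 = 10^(3.33/10) = 2.153, G_1 = 10^(−3.33/10) = 0.4645
  Stage 2: F_2 = 10^(4.41/10) = 2.761, G_2 = 10^(−3.53/10) = 0.4436
  Stage 3: F_3 = 10^(2.49/10) = 1.774, G_3 = 10^(−2.49/10) = 0.5636
  Stage 4: F_4 = 10^(4.71/10) = 2.958, G_4 = 10^(22.9/10) = 195.0
Friis cascade:
  F = 2.153 + (2.761 − 1)/0.4645 + (1.774 − 1)/0.2061 + (2.958 − 1)/0.1161 = 26.56
NF = 10 log₁₀(26.56) = 14.24 dB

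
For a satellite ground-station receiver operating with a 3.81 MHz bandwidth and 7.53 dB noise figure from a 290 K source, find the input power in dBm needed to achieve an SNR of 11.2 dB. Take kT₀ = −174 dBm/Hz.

−89.5 dBm

Sensitivity = −174 + 10 log₁₀(B) + NF + SNR_min
= −174 + 65.81 + 7.53 + 11.2
= −89.46 dBm → −89.5 dBm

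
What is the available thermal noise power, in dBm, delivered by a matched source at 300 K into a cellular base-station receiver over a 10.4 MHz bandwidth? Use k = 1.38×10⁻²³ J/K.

P_n = kTB = 1.38×10⁻²³ × 300 × 1.04×10⁷ = 4.31×10⁻¹⁴ W
In dBm: 10 log₁₀(4.31×10⁻¹⁴ / 10⁻³) = −103.7 dBm

−103.7 dBm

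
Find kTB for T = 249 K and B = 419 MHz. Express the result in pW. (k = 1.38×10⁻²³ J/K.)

P_n = kTB = 1.38×10⁻²³ × 249 × 4.19×10⁸ = 1.44×10⁻¹² W = 1.44 pW

1.44 pW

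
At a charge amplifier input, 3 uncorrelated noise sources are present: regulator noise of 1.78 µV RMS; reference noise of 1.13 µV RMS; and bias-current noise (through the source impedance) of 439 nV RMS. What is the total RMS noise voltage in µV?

2.15 µV

Uncorrelated sources add in power (mean-square): V_tot = √(ΣV_i²)
V_tot = √[(1.78×10⁻⁶)² + (1.13×10⁻⁶)² + (4.39×10⁻⁷)²] = 2.15×10⁻⁶ V = 2.15 µV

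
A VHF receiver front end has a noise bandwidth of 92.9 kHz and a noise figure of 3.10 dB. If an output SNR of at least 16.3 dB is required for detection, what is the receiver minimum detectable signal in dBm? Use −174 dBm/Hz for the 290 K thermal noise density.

−104.9 dBm

Sensitivity = −174 + 10 log₁₀(B) + NF + SNR_min
= −174 + 49.68 + 3.10 + 16.3
= −104.92 dBm → −104.9 dBm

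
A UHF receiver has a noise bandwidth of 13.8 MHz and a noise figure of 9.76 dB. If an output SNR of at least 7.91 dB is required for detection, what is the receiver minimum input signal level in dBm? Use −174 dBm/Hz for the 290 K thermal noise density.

−84.9 dBm

Sensitivity = −174 + 10 log₁₀(B) + NF + SNR_min
= −174 + 71.4 + 9.76 + 7.91
= −84.93 dBm → −84.9 dBm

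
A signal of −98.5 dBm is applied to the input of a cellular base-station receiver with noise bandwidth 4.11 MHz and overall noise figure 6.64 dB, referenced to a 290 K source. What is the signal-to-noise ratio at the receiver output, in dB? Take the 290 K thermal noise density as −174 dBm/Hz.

2.7 dB

Noise floor: N = −174 + 10 log₁₀(B) + NF
10 log₁₀(4.11×10⁶) = 66.14 dB
N = −174 + 66.14 + 6.64 = −101.22 dBm
SNR = P_sig − N = −98.5 − (−101.22) = 2.72 dB → 2.7 dB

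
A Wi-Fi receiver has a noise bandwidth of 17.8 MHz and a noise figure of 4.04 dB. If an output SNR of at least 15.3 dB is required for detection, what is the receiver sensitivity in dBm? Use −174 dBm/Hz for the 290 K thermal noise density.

−82.2 dBm

Sensitivity = −174 + 10 log₁₀(B) + NF + SNR_min
= −174 + 72.5 + 4.04 + 15.3
= −82.16 dBm → −82.2 dBm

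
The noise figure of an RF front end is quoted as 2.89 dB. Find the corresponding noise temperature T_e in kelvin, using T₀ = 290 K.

274 K

F = 10^(2.89/10) = 1.94536
T_e = (F − 1)·T₀ = (1.94536 − 1) × 290 = 274 K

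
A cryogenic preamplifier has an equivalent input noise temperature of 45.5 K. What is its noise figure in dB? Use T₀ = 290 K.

0.633 dB

F = 1 + T_e/T₀ = 1 + 45.5/290 = 1.1569
NF = 10 log₁₀(1.1569) = 0.633 dB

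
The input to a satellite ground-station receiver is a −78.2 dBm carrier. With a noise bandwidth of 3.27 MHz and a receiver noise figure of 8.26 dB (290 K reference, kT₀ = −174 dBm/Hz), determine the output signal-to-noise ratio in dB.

22.4 dB

Noise floor: N = −174 + 10 log₁₀(B) + NF
10 log₁₀(3.27×10⁶) = 65.15 dB
N = −174 + 65.15 + 8.26 = −100.59 dBm
SNR = P_sig − N = −78.2 − (−100.59) = 22.39 dB → 22.4 dB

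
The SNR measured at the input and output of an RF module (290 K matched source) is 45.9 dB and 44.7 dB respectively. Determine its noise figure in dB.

NF (dB) = SNR_in(dB) − SNR_out(dB) when the source is at T₀
NF = 45.9 − 44.7 = 1.2 dB

1.2 dB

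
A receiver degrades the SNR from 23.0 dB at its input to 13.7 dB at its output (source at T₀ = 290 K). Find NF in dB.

NF (dB) = SNR_in(dB) − SNR_out(dB) when the source is at T₀
NF = 23.0 − 13.7 = 9.3 dB

9.3 dB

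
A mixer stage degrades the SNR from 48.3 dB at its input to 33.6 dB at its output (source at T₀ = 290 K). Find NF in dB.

NF (dB) = SNR_in(dB) − SNR_out(dB) when the source is at T₀
NF = 48.3 − 33.6 = 14.7 dB

14.7 dB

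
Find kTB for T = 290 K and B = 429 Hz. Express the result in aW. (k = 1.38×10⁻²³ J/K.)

1.72 aW

P_n = kTB = 1.38×10⁻²³ × 290 × 4.29×10² = 1.72×10⁻¹⁸ W = 1.72 aW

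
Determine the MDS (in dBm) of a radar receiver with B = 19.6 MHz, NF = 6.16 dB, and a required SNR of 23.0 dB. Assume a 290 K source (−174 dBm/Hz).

−71.9 dBm

Sensitivity = −174 + 10 log₁₀(B) + NF + SNR_min
= −174 + 72.92 + 6.16 + 23.0
= −71.92 dBm → −71.9 dBm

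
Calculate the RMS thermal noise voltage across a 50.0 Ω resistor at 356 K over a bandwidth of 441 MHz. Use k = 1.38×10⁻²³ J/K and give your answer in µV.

20.8 µV

V_n = √(4kTRB)
4kTRB = 4 × 1.38×10⁻²³ × 356 × 5.00×10¹ × 4.41×10⁸ = 4.33×10⁻¹⁰ V²
V_n = √(4.33×10⁻¹⁰) = 2.08×10⁻⁵ V = 20.8 µV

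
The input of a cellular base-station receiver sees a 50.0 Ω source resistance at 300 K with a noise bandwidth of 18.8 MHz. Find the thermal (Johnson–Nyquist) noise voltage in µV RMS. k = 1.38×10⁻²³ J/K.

3.95 µV

V_n = √(4kTRB)
4kTRB = 4 × 1.38×10⁻²³ × 300 × 5.00×10¹ × 1.88×10⁷ = 1.56×10⁻¹¹ V²
V_n = √(1.56×10⁻¹¹) = 3.95×10⁻⁶ V = 3.95 µV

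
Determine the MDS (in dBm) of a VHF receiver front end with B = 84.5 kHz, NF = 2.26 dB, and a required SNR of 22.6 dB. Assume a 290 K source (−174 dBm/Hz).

−99.9 dBm

Sensitivity = −174 + 10 log₁₀(B) + NF + SNR_min
= −174 + 49.27 + 2.26 + 22.6
= −99.87 dBm → −99.9 dBm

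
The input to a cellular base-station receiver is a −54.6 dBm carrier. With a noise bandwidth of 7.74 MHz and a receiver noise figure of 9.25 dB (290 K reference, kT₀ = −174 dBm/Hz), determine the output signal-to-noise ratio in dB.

Noise floor: N = −174 + 10 log₁₀(B) + NF
10 log₁₀(7.74×10⁶) = 68.89 dB
N = −174 + 68.89 + 9.25 = −95.86 dBm
SNR = P_sig − N = −54.6 − (−95.86) = 41.26 dB → 41.3 dB

41.3 dB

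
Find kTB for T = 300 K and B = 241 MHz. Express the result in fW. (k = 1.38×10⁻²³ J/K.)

P_n = kTB = 1.38×10⁻²³ × 300 × 2.41×10⁸ = 9.98×10⁻¹³ W = 998 fW

998 fW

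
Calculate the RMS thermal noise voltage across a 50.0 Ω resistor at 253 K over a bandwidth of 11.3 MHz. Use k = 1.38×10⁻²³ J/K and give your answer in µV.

2.81 µV

V_n = √(4kTRB)
4kTRB = 4 × 1.38×10⁻²³ × 253 × 5.00×10¹ × 1.13×10⁷ = 7.89×10⁻¹² V²
V_n = √(7.89×10⁻¹²) = 2.81×10⁻⁶ V = 2.81 µV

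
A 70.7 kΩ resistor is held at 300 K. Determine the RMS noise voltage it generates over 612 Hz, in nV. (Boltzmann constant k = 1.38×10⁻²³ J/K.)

846 nV

V_n = √(4kTRB)
4kTRB = 4 × 1.38×10⁻²³ × 300 × 7.07×10⁴ × 6.12×10² = 7.17×10⁻¹³ V²
V_n = √(7.17×10⁻¹³) = 8.46×10⁻⁷ V = 846 nV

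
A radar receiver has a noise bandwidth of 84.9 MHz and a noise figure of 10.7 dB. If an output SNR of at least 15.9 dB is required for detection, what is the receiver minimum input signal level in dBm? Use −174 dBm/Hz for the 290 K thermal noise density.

Sensitivity = −174 + 10 log₁₀(B) + NF + SNR_min
= −174 + 79.29 + 10.7 + 15.9
= −68.11 dBm → −68.1 dBm

−68.1 dBm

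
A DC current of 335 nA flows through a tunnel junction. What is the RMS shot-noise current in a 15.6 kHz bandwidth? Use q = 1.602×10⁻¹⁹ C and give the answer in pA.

I_n = √(2qI·B)
2qI·B = 2 × 1.602×10⁻¹⁹ × 3.35×10⁻⁷ × 1.56×10⁴ = 1.67×10⁻²¹ A²
I_n = √(1.67×10⁻²¹) = 4.09×10⁻¹¹ A = 40.9 pA

40.9 pA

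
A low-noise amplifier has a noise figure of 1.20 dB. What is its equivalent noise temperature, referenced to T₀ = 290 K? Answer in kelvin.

F = 10^(1.20/10) = 1.31826
T_e = (F − 1)·T₀ = (1.31826 − 1) × 290 = 92.3 K

92.3 K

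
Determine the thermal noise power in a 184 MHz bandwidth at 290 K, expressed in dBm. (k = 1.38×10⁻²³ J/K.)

P_n = kTB = 1.38×10⁻²³ × 290 × 1.84×10⁸ = 7.36×10⁻¹³ W
In dBm: 10 log₁₀(7.36×10⁻¹³ / 10⁻³) = −91.3 dBm

−91.3 dBm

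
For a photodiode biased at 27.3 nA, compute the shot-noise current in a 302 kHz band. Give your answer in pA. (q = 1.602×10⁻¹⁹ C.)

51.4 pA

I_n = √(2qI·B)
2qI·B = 2 × 1.602×10⁻¹⁹ × 2.73×10⁻⁸ × 3.02×10⁵ = 2.64×10⁻²¹ A²
I_n = √(2.64×10⁻²¹) = 5.14×10⁻¹¹ A = 51.4 pA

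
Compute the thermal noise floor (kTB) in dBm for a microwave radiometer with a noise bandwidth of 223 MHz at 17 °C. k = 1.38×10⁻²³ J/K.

T = 17 °C + 273.15 = 290.15 K
P_n = kTB = 1.38×10⁻²³ × 290.15 × 2.23×10⁸ = 8.93×10⁻¹³ W
In dBm: 10 log₁₀(8.93×10⁻¹³ / 10⁻³) = −90.5 dBm

−90.5 dBm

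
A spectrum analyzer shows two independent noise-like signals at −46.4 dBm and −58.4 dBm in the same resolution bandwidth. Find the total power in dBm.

−46.1 dBm

Convert to linear, add, convert back:
P₁ = 2.29×10⁻⁸ W, P₂ = 1.45×10⁻⁹ W
P_tot = 2.44×10⁻⁸ W → 10 log₁₀(P_tot / 10⁻³) = −46.1 dBm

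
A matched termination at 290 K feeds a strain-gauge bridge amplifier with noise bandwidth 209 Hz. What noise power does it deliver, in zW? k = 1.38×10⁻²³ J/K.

836 zW

P_n = kTB = 1.38×10⁻²³ × 290 × 2.09×10² = 8.36×10⁻¹⁹ W = 836 zW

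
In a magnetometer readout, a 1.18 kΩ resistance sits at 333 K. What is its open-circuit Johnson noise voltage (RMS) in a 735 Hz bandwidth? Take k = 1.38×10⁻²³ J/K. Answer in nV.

V_n = √(4kTRB)
4kTRB = 4 × 1.38×10⁻²³ × 333 × 1.18×10³ × 7.35×10² = 1.59×10⁻¹⁴ V²
V_n = √(1.59×10⁻¹⁴) = 1.26×10⁻⁷ V = 126 nV

126 nV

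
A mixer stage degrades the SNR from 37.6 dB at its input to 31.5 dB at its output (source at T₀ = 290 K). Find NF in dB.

6.1 dB

NF (dB) = SNR_in(dB) − SNR_out(dB) when the source is at T₀
NF = 37.6 − 31.5 = 6.1 dB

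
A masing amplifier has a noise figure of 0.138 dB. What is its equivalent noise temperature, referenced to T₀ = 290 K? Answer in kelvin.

F = 10^(0.138/10) = 1.03229
T_e = (F − 1)·T₀ = (1.03229 − 1) × 290 = 9.36 K

9.36 K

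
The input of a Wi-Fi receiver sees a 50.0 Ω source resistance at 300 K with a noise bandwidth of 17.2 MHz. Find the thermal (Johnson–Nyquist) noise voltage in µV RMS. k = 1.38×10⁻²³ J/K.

V_n = √(4kTRB)
4kTRB = 4 × 1.38×10⁻²³ × 300 × 5.00×10¹ × 1.72×10⁷ = 1.42×10⁻¹¹ V²
V_n = √(1.42×10⁻¹¹) = 3.77×10⁻⁶ V = 3.77 µV

3.77 µV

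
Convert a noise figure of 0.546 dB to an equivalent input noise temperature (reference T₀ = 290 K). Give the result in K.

F = 10^(0.546/10) = 1.13397
T_e = (F − 1)·T₀ = (1.13397 − 1) × 290 = 38.9 K

38.9 K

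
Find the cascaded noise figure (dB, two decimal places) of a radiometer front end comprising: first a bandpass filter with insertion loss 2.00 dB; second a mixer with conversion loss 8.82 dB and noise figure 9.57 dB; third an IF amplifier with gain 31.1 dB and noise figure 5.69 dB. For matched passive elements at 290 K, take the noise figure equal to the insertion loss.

16.73 dB

Convert to linear (a loss of L dB is a gain of −L dB): F_i = 10^(NF_i/10), G_i = 10^(G_i,dB/10)
  Stage 1: F_1 = 10^(2.00/10) = 1.585, G_1 = 10^(−2.00/10) = 0.6310
  Stage 2: F_2 = 10^(9.57/10) = 9.057, G_2 = 10^(−8.82/10) = 0.1312
  Stage 3: F_3 = 10^(5.69/10) = 3.707, G_3 = 10^(31.1/10) = 1288
Friis cascade:
  F = 1.585 + (9.057 − 1)/0.6310 + (3.707 − 1)/0.08279 = 47.05
NF = 10 log₁₀(47.05) = 16.73 dB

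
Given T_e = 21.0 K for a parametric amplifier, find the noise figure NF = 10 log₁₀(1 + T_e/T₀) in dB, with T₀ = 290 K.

0.304 dB

F = 1 + T_e/T₀ = 1 + 21.0/290 = 1.07241
NF = 10 log₁₀(1.07241) = 0.304 dB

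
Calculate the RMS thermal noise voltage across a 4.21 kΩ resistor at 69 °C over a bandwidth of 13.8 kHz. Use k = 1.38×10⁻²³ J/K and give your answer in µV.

T = 69 °C + 273.15 = 342.15 K
V_n = √(4kTRB)
4kTRB = 4 × 1.38×10⁻²³ × 342.15 × 4.21×10³ × 1.38×10⁴ = 1.10×10⁻¹² V²
V_n = √(1.10×10⁻¹²) = 1.05×10⁻⁶ V = 1.05 µV

1.05 µV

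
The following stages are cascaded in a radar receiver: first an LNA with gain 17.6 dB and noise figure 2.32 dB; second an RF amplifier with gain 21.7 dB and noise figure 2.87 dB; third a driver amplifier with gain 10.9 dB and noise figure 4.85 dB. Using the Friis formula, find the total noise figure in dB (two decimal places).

Convert to linear (a loss of L dB is a gain of −L dB): F_i = 10^(NF_i/10), G_i = 10^(G_i,dB/10)
  Stage 1: F_1 = 10^(2.32/10) = 1.706, G_1 = 10^(17.6/10) = 57.54
  Stage 2: F_2 = 10^(2.87/10) = 1.936, G_2 = 10^(21.7/10) = 147.9
  Stage 3: F_3 = 10^(4.85/10) = 3.055, G_3 = 10^(10.9/10) = 12.30
Friis cascade:
  F = 1.706 + (1.936 − 1)/57.54 + (3.055 − 1)/8511 = 1.723
NF = 10 log₁₀(1.723) = 2.36 dB

2.36 dB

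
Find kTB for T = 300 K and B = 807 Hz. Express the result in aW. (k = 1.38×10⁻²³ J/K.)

3.34 aW

P_n = kTB = 1.38×10⁻²³ × 300 × 8.07×10² = 3.34×10⁻¹⁸ W = 3.34 aW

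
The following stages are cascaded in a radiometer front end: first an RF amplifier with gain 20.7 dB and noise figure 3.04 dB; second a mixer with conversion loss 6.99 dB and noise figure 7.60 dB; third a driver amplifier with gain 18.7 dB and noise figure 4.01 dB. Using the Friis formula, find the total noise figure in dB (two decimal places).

Convert to linear (a loss of L dB is a gain of −L dB): F_i = 10^(NF_i/10), G_i = 10^(G_i,dB/10)
  Stage 1: F_1 = 10^(3.04/10) = 2.014, G_1 = 10^(20.7/10) = 117.5
  Stage 2: F_2 = 10^(7.60/10) = 5.754, G_2 = 10^(−6.99/10) = 0.2000
  Stage 3: F_3 = 10^(4.01/10) = 2.518, G_3 = 10^(18.7/10) = 74.13
Friis cascade:
  F = 2.014 + (5.754 − 1)/117.5 + (2.518 − 1)/23.50 = 2.119
NF = 10 log₁₀(2.119) = 3.26 dB

3.26 dB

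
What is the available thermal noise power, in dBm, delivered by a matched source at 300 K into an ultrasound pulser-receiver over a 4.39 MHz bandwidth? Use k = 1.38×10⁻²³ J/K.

−107.4 dBm

P_n = kTB = 1.38×10⁻²³ × 300 × 4.39×10⁶ = 1.82×10⁻¹⁴ W
In dBm: 10 log₁₀(1.82×10⁻¹⁴ / 10⁻³) = −107.4 dBm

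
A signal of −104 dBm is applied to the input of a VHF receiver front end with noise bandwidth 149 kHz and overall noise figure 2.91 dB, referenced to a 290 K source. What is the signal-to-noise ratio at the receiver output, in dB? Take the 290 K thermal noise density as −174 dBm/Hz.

Noise floor: N = −174 + 10 log₁₀(B) + NF
10 log₁₀(1.49×10⁵) = 51.73 dB
N = −174 + 51.73 + 2.91 = −119.36 dBm
SNR = P_sig − N = −104 − (−119.36) = 15.36 dB → 15.4 dB

15.4 dB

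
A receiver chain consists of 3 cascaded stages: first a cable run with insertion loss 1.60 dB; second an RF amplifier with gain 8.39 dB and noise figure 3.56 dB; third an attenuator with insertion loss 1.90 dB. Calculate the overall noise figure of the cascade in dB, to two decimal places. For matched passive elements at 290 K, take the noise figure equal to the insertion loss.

5.31 dB

Convert to linear (a loss of L dB is a gain of −L dB): F_i = 10^(NF_i/10), G_i = 10^(G_i,dB/10)
  Stage 1: F_1 = 10^(1.60/10) = 1.445, G_1 = 10^(−1.60/10) = 0.6918
  Stage 2: F_2 = 10^(3.56/10) = 2.270, G_2 = 10^(8.39/10) = 6.902
  Stage 3: F_3 = 10^(1.90/10) = 1.549, G_3 = 10^(−1.90/10) = 0.6457
Friis cascade:
  F = 1.445 + (2.270 − 1)/0.6918 + (1.549 − 1)/4.775 = 3.396
NF = 10 log₁₀(3.396) = 5.31 dB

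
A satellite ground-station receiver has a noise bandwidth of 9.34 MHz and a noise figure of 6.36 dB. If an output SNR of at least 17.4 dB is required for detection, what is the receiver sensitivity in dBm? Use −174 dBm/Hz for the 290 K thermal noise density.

−80.5 dBm

Sensitivity = −174 + 10 log₁₀(B) + NF + SNR_min
= −174 + 69.7 + 6.36 + 17.4
= −80.54 dBm → −80.5 dBm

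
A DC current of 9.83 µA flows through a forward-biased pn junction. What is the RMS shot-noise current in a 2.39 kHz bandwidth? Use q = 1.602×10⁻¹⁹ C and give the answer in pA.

86.8 pA

I_n = √(2qI·B)
2qI·B = 2 × 1.602×10⁻¹⁹ × 9.83×10⁻⁶ × 2.39×10³ = 7.53×10⁻²¹ A²
I_n = √(7.53×10⁻²¹) = 8.68×10⁻¹¹ A = 86.8 pA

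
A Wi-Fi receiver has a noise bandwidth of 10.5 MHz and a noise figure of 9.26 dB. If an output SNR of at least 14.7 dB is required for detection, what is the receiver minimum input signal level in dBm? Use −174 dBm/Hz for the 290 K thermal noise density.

Sensitivity = −174 + 10 log₁₀(B) + NF + SNR_min
= −174 + 70.21 + 9.26 + 14.7
= −79.83 dBm → −79.8 dBm

−79.8 dBm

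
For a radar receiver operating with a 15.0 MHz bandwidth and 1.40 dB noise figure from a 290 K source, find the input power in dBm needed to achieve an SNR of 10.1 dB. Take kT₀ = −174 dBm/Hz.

Sensitivity = −174 + 10 log₁₀(B) + NF + SNR_min
= −174 + 71.76 + 1.40 + 10.1
= −90.74 dBm → −90.7 dBm

−90.7 dBm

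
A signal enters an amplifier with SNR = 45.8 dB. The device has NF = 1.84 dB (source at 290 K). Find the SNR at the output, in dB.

43.96 dB

By definition F = SNR_in/SNR_out, so in dB: SNR_out = SNR_in − NF
SNR_out = 45.8 − 1.84 = 43.96 dB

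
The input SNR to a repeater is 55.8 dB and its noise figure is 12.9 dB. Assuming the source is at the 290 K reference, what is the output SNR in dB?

42.9 dB

By definition F = SNR_in/SNR_out, so in dB: SNR_out = SNR_in − NF
SNR_out = 55.8 − 12.9 = 42.9 dB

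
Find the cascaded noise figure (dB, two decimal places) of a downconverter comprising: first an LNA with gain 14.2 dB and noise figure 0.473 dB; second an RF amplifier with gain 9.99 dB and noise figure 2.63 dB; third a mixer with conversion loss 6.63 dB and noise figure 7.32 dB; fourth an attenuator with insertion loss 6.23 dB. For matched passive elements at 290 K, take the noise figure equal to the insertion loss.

Convert to linear (a loss of L dB is a gain of −L dB): F_i = 10^(NF_i/10), G_i = 10^(G_i,dB/10)
  Stage 1: F_1 = 10^(0.473/10) = 1.115, G_1 = 10^(14.2/10) = 26.30
  Stage 2: F_2 = 10^(2.63/10) = 1.832, G_2 = 10^(9.99/10) = 9.977
  Stage 3: F_3 = 10^(7.32/10) = 5.395, G_3 = 10^(−6.63/10) = 0.2173
  Stage 4: F_4 = 10^(6.23/10) = 4.198, G_4 = 10^(−6.23/10) = 0.2382
Friis cascade:
  F = 1.115 + (1.832 − 1)/26.30 + (5.395 − 1)/262.4 + (4.198 − 1)/57.02 = 1.220
NF = 10 log₁₀(1.220) = 0.86 dB

0.86 dB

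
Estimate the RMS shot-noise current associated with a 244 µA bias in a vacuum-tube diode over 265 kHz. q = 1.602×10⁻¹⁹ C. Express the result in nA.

4.55 nA

I_n = √(2qI·B)
2qI·B = 2 × 1.602×10⁻¹⁹ × 2.44×10⁻⁴ × 2.65×10⁵ = 2.07×10⁻¹⁷ A²
I_n = √(2.07×10⁻¹⁷) = 4.55×10⁻⁹ A = 4.55 nA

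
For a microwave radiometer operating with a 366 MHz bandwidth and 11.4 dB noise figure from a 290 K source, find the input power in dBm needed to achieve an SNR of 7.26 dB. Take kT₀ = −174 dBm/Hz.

Sensitivity = −174 + 10 log₁₀(B) + NF + SNR_min
= −174 + 85.63 + 11.4 + 7.26
= −69.71 dBm → −69.7 dBm

−69.7 dBm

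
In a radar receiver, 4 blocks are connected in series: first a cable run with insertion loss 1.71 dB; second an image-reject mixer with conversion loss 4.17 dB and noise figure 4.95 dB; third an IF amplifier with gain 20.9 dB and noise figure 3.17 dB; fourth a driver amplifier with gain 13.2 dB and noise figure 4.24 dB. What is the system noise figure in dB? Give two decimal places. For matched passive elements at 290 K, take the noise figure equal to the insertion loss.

Convert to linear (a loss of L dB is a gain of −L dB): F_i = 10^(NF_i/10), G_i = 10^(G_i,dB/10)
  Stage 1: F_1 = 10^(1.71/10) = 1.483, G_1 = 10^(−1.71/10) = 0.6745
  Stage 2: F_2 = 10^(4.95/10) = 3.126, G_2 = 10^(−4.17/10) = 0.3828
  Stage 3: F_3 = 10^(3.17/10) = 2.075, G_3 = 10^(20.9/10) = 123.0
  Stage 4: F_4 = 10^(4.24/10) = 2.655, G_4 = 10^(13.2/10) = 20.89
Friis cascade:
  F = 1.483 + (3.126 − 1)/0.6745 + (2.075 − 1)/0.2582 + (2.655 − 1)/31.77 = 8.849
NF = 10 log₁₀(8.849) = 9.47 dB

9.47 dB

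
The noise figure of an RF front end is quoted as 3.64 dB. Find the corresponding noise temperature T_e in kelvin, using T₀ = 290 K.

F = 10^(3.64/10) = 2.31206
T_e = (F − 1)·T₀ = (2.31206 − 1) × 290 = 380 K

380 K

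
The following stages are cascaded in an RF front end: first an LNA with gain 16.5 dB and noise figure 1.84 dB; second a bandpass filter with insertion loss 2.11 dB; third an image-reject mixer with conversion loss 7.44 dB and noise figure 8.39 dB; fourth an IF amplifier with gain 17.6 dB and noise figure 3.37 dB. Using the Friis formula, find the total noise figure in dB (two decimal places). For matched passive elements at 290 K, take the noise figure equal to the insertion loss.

Convert to linear (a loss of L dB is a gain of −L dB): F_i = 10^(NF_i/10), G_i = 10^(G_i,dB/10)
  Stage 1: F_1 = 10^(1.84/10) = 1.528, G_1 = 10^(16.5/10) = 44.67
  Stage 2: F_2 = 10^(2.11/10) = 1.626, G_2 = 10^(−2.11/10) = 0.6152
  Stage 3: F_3 = 10^(8.39/10) = 6.902, G_3 = 10^(−7.44/10) = 0.1803
  Stage 4: F_4 = 10^(3.37/10) = 2.173, G_4 = 10^(17.6/10) = 57.54
Friis cascade:
  F = 1.528 + (1.626 − 1)/44.67 + (6.902 − 1)/27.48 + (2.173 − 1)/4.955 = 1.993
NF = 10 log₁₀(1.993) = 3.00 dB

3.00 dB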